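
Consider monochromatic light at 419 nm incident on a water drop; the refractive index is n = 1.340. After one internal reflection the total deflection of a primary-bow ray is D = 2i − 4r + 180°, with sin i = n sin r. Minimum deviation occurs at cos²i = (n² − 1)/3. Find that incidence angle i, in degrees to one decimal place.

cos²i = (1.340² − 1)/3 = (1.79560 − 1)/3 = 0.26520.
cos i = 0.51498, so i = 59.004°.

59.0°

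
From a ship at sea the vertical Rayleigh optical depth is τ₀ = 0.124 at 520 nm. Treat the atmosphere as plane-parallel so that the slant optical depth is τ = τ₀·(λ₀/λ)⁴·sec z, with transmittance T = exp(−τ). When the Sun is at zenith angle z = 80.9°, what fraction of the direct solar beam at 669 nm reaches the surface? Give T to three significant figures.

sec 80.9° = 6.3228.
τ = 0.124 × (520/669)⁴ × 6.3228 = 0.124 × 0.3650 × 6.3228 = 0.2862.
T = exp(−0.2862) = 0.7511.

0.751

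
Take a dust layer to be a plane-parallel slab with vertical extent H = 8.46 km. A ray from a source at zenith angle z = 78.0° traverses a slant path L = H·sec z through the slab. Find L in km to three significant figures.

sec z = 1/cos 78.0° = 4.8097.
L = 8.46 × 4.8097 = 40.690 km.

40.7 km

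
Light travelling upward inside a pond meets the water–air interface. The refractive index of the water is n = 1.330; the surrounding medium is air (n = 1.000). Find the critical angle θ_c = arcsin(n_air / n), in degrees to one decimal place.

sin θ_c = n_air / n = 1.000 / 1.330 = 0.7519.
θ_c = arcsin(0.7519) = 48.75°.

48.8°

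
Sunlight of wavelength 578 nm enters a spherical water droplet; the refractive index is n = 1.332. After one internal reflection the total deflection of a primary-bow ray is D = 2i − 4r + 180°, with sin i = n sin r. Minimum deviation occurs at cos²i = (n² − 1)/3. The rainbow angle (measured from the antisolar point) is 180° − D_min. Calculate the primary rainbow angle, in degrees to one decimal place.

cos²i = (1.77422 − 1)/3 = 0.25807; i = arccos(0.50801) = 59.469°.
sin r = sin 59.469°/1.332 = 0.64666; r = 40.290°.
D_min = 2·59.469° − 4·40.290° + 180° = 137.776°.
Rainbow angle = 180° − D_min = 42.224°.

42.2°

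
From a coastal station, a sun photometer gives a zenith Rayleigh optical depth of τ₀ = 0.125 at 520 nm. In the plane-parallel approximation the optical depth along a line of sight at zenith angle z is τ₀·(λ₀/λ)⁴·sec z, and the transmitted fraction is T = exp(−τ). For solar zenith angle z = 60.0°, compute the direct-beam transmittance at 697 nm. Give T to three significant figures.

0.925

sec 60.0° = 2.0000.
τ = 0.125 × (520/697)⁴ × 2.0000 = 0.125 × 0.3098 × 2.0000 = 0.0775.
T = exp(−0.0775) = 0.9255.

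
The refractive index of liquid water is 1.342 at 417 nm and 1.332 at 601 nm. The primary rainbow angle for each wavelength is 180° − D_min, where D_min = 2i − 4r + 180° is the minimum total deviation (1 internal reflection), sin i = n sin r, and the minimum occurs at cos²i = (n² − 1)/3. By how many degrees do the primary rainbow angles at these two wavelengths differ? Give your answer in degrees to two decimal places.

1.44°

At 417 nm (n = 1.342): cos²i = 0.26699 → i = 58.888°, r = 39.641°, D_min = 139.213°, rainbow angle = 40.787°.
At 601 nm (n = 1.332): cos²i = 0.25807 → i = 59.469°, r = 40.290°, D_min = 137.776°, rainbow angle = 42.224°.
Angular width = |40.787° − 42.224°| = 1.437°.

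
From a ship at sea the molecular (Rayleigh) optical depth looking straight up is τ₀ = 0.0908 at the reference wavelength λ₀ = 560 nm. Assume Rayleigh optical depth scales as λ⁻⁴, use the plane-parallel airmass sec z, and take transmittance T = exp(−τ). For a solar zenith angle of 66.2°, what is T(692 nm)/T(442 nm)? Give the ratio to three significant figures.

Airmass: sec 66.2° = 2.4780.
τ(692 nm) = 0.0908 × (560/692)⁴ × 2.4780 = 0.0908 × 0.4289 × 2.4780 = 0.0965.
τ(442 nm) = 0.0908 × (560/442)⁴ × 2.4780 = 0.0908 × 2.5767 × 2.4780 = 0.5798.
T(692)/T(442) = exp(τ_B − τ_A) = exp(0.4833) = 1.6214.

1.62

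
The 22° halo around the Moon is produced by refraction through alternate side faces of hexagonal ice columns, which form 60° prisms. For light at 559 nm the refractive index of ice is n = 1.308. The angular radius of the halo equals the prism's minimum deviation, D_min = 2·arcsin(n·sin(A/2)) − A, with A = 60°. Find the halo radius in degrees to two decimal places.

21.69°

n·sin(A/2) = 1.308 × sin 30° = 1.308 × 0.5000 = 0.6540.
D_min = 2·arcsin(0.6540) − 60° = 2 × 40.844° − 60° = 21.688°.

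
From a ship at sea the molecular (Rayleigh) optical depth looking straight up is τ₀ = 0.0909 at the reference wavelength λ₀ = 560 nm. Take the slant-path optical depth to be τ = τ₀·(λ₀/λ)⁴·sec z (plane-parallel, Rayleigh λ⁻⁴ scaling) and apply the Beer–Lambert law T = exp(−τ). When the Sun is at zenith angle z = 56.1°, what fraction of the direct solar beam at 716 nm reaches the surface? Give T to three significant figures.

0.941

sec 56.1° = 1.7929.
τ = 0.0909 × (560/716)⁴ × 1.7929 = 0.0909 × 0.3742 × 1.7929 = 0.0610.
T = exp(−0.0610) = 0.9408.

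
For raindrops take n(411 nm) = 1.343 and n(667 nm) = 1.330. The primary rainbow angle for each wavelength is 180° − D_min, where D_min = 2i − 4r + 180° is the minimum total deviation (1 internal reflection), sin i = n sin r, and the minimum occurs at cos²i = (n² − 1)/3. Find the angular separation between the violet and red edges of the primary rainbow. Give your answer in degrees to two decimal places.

At 411 nm (n = 1.343): cos²i = 0.26788 → i = 58.830°, r = 39.577°, D_min = 139.354°, rainbow angle = 40.646°.
At 667 nm (n = 1.330): cos²i = 0.25630 → i = 59.585°, r = 40.422°, D_min = 137.484°, rainbow angle = 42.516°.
Angular width = |40.646° − 42.516°| = 1.871°.

1.87°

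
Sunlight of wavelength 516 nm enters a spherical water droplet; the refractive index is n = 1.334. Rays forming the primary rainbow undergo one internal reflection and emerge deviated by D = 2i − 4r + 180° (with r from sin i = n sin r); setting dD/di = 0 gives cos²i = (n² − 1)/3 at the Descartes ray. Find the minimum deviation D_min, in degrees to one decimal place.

138.1°

cos²i = (1.77956 − 1)/3 = 0.25985; i = arccos(0.50976) = 59.352°.
sin r = sin 59.352°/1.334 = 0.64492; r = 40.159°.
D_min = 2·59.352° − 4·40.159° + 180° = 138.067°.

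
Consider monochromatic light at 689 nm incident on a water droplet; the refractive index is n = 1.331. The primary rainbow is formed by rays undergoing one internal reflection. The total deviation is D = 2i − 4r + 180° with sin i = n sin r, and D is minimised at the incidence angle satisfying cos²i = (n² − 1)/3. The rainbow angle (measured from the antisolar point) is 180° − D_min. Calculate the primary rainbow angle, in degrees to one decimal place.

42.4°

cos²i = (1.77156 − 1)/3 = 0.25719; i = arccos(0.50714) = 59.527°.
sin r = sin 59.527°/1.331 = 0.64753; r = 40.356°.
D_min = 2·59.527° − 4·40.356° + 180° = 137.630°.
Rainbow angle = 180° − D_min = 42.370°.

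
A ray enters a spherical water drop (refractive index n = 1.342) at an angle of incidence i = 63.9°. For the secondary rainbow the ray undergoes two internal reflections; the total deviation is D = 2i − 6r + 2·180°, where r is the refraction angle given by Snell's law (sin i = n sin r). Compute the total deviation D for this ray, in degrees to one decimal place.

sin r = sin 63.9° / 1.342 = 0.8980/1.342 = 0.6692; r = 42.00°.
D = 2·63.9° − 6·42.00° + 2·180° = 127.80° − 252.02° + 360° = 235.78°.

235.8°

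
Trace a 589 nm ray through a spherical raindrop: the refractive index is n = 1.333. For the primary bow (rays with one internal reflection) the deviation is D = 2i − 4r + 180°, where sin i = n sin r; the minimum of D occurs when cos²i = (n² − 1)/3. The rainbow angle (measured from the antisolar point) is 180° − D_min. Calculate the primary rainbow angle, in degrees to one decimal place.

cos²i = (1.77689 − 1)/3 = 0.25896; i = arccos(0.50888) = 59.410°.
sin r = sin 59.410°/1.333 = 0.64579; r = 40.225°.
D_min = 2·59.410° − 4·40.225° + 180° = 137.922°.
Rainbow angle = 180° − D_min = 42.078°.

42.1°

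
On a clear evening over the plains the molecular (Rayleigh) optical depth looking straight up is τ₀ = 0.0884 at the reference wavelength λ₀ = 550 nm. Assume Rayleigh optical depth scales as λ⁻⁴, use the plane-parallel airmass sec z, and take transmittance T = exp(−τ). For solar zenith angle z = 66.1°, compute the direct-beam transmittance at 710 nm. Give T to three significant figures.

sec 66.1° = 2.4683.
τ = 0.0884 × (550/710)⁴ × 2.4683 = 0.0884 × 0.3601 × 2.4683 = 0.0786.
T = exp(−0.0786) = 0.9244.

0.924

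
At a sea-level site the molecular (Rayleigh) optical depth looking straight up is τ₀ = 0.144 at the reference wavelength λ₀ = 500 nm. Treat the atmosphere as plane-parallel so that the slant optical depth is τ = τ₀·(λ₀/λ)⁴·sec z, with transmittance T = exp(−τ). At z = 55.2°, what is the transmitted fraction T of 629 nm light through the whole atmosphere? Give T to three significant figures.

sec 55.2° = 1.7522.
τ = 0.144 × (500/629)⁴ × 1.7522 = 0.144 × 0.3993 × 1.7522 = 0.1007.
T = exp(−0.1007) = 0.9042.

0.904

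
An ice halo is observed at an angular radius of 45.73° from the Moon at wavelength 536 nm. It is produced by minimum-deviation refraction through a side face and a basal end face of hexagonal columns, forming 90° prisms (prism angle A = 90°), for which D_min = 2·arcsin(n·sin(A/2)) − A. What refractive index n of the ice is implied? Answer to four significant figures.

Rearranging: n = sin((D_min + A)/2) / sin(A/2).
(D_min + A)/2 = (45.73° + 90°)/2 = 67.865°.
n = sin 67.865° / sin 45° = 0.9263 / 0.7071 = 1.3100.

1.310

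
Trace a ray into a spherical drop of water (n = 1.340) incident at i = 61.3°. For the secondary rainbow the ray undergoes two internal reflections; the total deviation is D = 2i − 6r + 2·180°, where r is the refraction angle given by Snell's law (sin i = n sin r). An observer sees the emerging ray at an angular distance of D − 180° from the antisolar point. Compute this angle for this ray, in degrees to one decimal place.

57.3°

sin r = sin 61.3° / 1.340 = 0.8771/1.340 = 0.6546; r = 40.89°.
D = 2·61.3° − 6·40.89° + 2·180° = 122.60° − 245.33° + 360° = 237.27°.
Angle from antisolar point = D − 180° = 57.27°.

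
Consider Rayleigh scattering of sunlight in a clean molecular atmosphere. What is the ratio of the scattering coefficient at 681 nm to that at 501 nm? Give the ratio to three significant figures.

0.293

Rayleigh scattering ∝ λ⁻⁴, so the ratio of coefficients is the inverse fourth power of the wavelength ratio.
σ(681)/σ(501) = (501/681)⁴ = (0.7357)⁴ = 0.2929.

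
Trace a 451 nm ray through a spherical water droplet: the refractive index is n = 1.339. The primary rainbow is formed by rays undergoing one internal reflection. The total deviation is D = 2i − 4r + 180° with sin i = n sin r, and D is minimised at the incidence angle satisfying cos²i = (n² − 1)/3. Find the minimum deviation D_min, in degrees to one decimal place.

138.8°

cos²i = (1.79292 − 1)/3 = 0.26431; i = arccos(0.51411) = 59.062°.
sin r = sin 59.062°/1.339 = 0.64057; r = 39.834°.
D_min = 2·59.062° − 4·39.834° + 180° = 138.786°.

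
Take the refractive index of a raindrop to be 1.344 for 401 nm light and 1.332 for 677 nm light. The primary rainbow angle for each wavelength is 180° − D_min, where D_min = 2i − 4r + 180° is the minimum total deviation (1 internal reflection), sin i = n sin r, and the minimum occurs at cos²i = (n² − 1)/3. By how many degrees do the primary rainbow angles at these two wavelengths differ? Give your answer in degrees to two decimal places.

At 401 nm (n = 1.344): cos²i = 0.26878 → i = 58.772°, r = 39.512°, D_min = 139.495°, rainbow angle = 40.505°.
At 677 nm (n = 1.332): cos²i = 0.25807 → i = 59.469°, r = 40.290°, D_min = 137.776°, rainbow angle = 42.224°.
Angular width = |40.505° − 42.224°| = 1.719°.

1.72°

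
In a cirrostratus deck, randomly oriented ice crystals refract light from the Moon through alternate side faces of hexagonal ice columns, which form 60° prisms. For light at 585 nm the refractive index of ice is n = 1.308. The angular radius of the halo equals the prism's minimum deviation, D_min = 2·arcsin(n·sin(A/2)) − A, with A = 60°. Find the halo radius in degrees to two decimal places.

n·sin(A/2) = 1.308 × sin 30° = 1.308 × 0.5000 = 0.6540.
D_min = 2·arcsin(0.6540) − 60° = 2 × 40.844° − 60° = 21.688°.

21.69°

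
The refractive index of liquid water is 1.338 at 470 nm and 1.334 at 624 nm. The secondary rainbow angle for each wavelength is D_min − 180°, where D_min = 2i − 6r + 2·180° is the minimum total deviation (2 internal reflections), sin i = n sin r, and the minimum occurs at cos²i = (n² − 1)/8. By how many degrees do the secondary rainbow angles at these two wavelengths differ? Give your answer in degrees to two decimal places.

At 470 nm (n = 1.338): cos²i = 0.09878 → i = 71.682°, r = 45.195°, D_min = 232.193°, rainbow angle = 52.193°.
At 624 nm (n = 1.334): cos²i = 0.09744 → i = 71.810°, r = 45.411°, D_min = 231.153°, rainbow angle = 51.153°.
Angular width = |52.193° − 51.153°| = 1.040°.

1.04°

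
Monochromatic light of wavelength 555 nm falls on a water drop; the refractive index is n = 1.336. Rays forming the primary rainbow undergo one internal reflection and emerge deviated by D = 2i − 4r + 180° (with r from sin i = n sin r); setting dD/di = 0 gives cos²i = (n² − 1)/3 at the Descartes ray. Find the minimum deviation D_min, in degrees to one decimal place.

cos²i = (1.78490 − 1)/3 = 0.26163; i = arccos(0.51150) = 59.236°.
sin r = sin 59.236°/1.336 = 0.64318; r = 40.029°.
D_min = 2·59.236° − 4·40.029° + 180° = 138.356°.

138.4°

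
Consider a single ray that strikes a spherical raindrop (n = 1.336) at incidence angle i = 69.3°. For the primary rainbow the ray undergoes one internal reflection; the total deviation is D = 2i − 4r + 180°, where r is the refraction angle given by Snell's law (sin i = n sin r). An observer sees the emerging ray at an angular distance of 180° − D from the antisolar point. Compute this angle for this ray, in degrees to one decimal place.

sin r = sin 69.3° / 1.336 = 0.9354/1.336 = 0.7002; r = 44.44°.
D = 2·69.3° − 4·44.44° + 180° = 138.60° − 177.77° + 180° = 140.83°.
Angle from antisolar point = 180° − D = 39.17°.

39.2°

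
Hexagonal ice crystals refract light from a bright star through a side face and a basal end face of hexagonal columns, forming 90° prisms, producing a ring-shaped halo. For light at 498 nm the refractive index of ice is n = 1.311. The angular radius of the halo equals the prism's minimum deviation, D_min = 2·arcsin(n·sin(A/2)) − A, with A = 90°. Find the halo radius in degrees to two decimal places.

45.95°

n·sin(A/2) = 1.311 × sin 45° = 1.311 × 0.7071 = 0.9270.
D_min = 2·arcsin(0.9270) − 90° = 2 × 67.974° − 90° = 45.949°.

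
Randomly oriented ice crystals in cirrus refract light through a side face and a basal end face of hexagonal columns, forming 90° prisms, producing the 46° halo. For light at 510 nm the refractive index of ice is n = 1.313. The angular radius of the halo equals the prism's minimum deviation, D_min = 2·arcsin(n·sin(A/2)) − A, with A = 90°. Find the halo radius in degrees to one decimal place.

n·sin(A/2) = 1.313 × sin 45° = 1.313 × 0.7071 = 0.9284.
D_min = 2·arcsin(0.9284) − 90° = 2 × 68.192° − 90° = 46.383°.

46.4°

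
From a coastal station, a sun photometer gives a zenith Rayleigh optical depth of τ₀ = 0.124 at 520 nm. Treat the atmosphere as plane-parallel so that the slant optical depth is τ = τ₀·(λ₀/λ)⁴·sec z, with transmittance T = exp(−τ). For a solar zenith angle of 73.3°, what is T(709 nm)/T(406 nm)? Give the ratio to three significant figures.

Airmass: sec 73.3° = 3.4799.
τ(709 nm) = 0.124 × (520/709)⁴ × 3.4799 = 0.124 × 0.2894 × 3.4799 = 0.1249.
τ(406 nm) = 0.124 × (520/406)⁴ × 3.4799 = 0.124 × 2.6910 × 3.4799 = 1.1612.
T(709)/T(406) = exp(τ_B − τ_A) = exp(1.0363) = 2.8189.

2.82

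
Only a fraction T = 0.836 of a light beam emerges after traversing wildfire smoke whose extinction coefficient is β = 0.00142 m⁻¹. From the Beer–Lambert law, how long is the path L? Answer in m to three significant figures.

Beer–Lambert: T = exp(−βL) ⇒ L = −ln(T)/β = −ln(0.836)/0.00142 = 0.1791/0.00142 = 126.1 m.

126 m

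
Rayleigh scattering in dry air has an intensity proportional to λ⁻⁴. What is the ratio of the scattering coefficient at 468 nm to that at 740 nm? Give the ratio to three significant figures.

6.25

Rayleigh scattering ∝ λ⁻⁴, so the ratio of coefficients is the inverse fourth power of the wavelength ratio.
σ(468)/σ(740) = (740/468)⁴ = (1.5812)⁴ = 6.251.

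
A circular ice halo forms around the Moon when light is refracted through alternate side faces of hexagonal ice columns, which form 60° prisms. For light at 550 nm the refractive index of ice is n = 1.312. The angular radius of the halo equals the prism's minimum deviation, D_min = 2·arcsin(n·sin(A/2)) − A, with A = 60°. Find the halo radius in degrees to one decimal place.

22.0°

n·sin(A/2) = 1.312 × sin 30° = 1.312 × 0.5000 = 0.6560.
D_min = 2·arcsin(0.6560) − 60° = 2 × 40.996° − 60° = 21.991°.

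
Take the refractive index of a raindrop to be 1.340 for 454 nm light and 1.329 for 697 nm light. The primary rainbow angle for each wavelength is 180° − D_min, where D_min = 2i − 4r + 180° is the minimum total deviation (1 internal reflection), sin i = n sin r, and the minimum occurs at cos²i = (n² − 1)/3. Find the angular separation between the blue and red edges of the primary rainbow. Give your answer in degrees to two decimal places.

1.59°

At 454 nm (n = 1.340): cos²i = 0.26520 → i = 59.004°, r = 39.770°, D_min = 138.929°, rainbow angle = 41.071°.
At 697 nm (n = 1.329): cos²i = 0.25541 → i = 59.643°, r = 40.487°, D_min = 137.337°, rainbow angle = 42.663°.
Angular width = |41.071° − 42.663°| = 1.592°.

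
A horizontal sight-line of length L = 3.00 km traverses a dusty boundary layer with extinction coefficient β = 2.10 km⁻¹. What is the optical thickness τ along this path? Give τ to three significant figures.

6.30

τ = β·L = 2.10 × 3.00 = 6.3000.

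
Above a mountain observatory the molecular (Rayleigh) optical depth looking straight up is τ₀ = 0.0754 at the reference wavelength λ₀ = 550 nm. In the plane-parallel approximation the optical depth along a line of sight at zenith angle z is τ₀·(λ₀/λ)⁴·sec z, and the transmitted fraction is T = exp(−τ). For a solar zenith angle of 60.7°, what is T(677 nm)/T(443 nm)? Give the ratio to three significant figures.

Airmass: sec 60.7° = 2.0434.
τ(677 nm) = 0.0754 × (550/677)⁴ × 2.0434 = 0.0754 × 0.4356 × 2.0434 = 0.0671.
τ(443 nm) = 0.0754 × (550/443)⁴ × 2.0434 = 0.0754 × 2.3759 × 2.0434 = 0.3661.
T(677)/T(443) = exp(τ_B − τ_A) = exp(0.2990) = 1.3484.

1.35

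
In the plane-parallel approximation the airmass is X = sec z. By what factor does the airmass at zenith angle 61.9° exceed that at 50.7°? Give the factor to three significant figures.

X(61.9°)/X(50.7°) = sec 61.9° / sec 50.7° = cos 50.7° / cos 61.9° = 0.6334/0.4710 = 1.3447.

1.34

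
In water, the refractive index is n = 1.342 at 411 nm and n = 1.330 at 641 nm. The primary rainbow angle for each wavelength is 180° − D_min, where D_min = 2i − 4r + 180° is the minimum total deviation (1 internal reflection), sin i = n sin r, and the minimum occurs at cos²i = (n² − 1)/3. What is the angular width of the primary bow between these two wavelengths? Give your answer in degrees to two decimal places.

1.73°

At 411 nm (n = 1.342): cos²i = 0.26699 → i = 58.888°, r = 39.641°, D_min = 139.213°, rainbow angle = 40.787°.
At 641 nm (n = 1.330): cos²i = 0.25630 → i = 59.585°, r = 40.422°, D_min = 137.484°, rainbow angle = 42.516°.
Angular width = |40.787° − 42.516°| = 1.729°.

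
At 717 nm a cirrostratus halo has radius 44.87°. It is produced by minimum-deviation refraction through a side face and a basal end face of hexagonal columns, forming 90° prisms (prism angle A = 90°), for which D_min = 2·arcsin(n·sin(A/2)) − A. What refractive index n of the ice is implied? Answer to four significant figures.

1.306

Rearranging: n = sin((D_min + A)/2) / sin(A/2).
(D_min + A)/2 = (44.87° + 90°)/2 = 67.435°.
n = sin 67.435° / sin 45° = 0.9234 / 0.7071 = 1.3059.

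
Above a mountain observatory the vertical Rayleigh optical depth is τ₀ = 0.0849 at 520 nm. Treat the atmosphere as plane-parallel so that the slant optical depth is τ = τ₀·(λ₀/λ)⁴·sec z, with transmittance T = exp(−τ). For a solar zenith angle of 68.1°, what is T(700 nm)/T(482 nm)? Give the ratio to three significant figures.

Airmass: sec 68.1° = 2.6811.
τ(700 nm) = 0.0849 × (520/700)⁴ × 2.6811 = 0.0849 × 0.3045 × 2.6811 = 0.0693.
τ(482 nm) = 0.0849 × (520/482)⁴ × 2.6811 = 0.0849 × 1.3546 × 2.6811 = 0.3083.
T(700)/T(482) = exp(τ_B − τ_A) = exp(0.2390) = 1.2700.

1.27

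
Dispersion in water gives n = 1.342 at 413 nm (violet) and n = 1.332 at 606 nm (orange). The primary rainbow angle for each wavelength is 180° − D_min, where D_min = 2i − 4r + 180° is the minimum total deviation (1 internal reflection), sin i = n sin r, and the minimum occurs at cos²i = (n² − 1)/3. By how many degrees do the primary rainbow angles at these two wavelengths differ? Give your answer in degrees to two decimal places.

1.44°

At 413 nm (n = 1.342): cos²i = 0.26699 → i = 58.888°, r = 39.641°, D_min = 139.213°, rainbow angle = 40.787°.
At 606 nm (n = 1.332): cos²i = 0.25807 → i = 59.469°, r = 40.290°, D_min = 137.776°, rainbow angle = 42.224°.
Angular width = |40.787° − 42.224°| = 1.437°.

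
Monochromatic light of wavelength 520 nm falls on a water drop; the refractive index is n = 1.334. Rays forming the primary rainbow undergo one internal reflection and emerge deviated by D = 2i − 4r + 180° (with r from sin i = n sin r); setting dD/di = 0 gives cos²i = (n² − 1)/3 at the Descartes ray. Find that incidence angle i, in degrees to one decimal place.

cos²i = (1.334² − 1)/3 = (1.77956 − 1)/3 = 0.25985.
cos i = 0.50976, so i = 59.352°.

59.4°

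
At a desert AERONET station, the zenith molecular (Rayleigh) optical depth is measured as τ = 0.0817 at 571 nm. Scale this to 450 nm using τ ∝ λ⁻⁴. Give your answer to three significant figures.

0.212

τ(450 nm) = τ(571 nm) × (571/450)⁴ = 0.0817 × (1.2689)⁴ = 0.0817 × 2.5924 = 0.2118.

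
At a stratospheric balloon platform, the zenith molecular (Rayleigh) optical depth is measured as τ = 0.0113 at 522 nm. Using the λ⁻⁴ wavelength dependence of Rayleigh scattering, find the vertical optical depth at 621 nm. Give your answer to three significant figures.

τ(621 nm) = τ(522 nm) × (522/621)⁴ = 0.0113 × (0.8406)⁴ = 0.0113 × 0.4992 = 0.0056.

0.00564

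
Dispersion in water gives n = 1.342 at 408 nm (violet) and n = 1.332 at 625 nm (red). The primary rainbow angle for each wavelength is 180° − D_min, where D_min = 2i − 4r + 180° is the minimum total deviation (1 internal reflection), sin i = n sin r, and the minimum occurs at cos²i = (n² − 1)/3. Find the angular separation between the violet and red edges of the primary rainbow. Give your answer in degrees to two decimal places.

At 408 nm (n = 1.342): cos²i = 0.26699 → i = 58.888°, r = 39.641°, D_min = 139.213°, rainbow angle = 40.787°.
At 625 nm (n = 1.332): cos²i = 0.25807 → i = 59.469°, r = 40.290°, D_min = 137.776°, rainbow angle = 42.224°.
Angular width = |40.787° − 42.224°| = 1.437°.

1.44°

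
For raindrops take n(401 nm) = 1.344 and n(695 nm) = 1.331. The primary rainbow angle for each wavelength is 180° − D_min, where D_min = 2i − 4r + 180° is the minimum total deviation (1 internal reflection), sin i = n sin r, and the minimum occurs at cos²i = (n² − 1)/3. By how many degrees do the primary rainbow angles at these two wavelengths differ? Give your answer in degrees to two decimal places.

1.86°

At 401 nm (n = 1.344): cos²i = 0.26878 → i = 58.772°, r = 39.512°, D_min = 139.495°, rainbow angle = 40.505°.
At 695 nm (n = 1.331): cos²i = 0.25719 → i = 59.527°, r = 40.356°, D_min = 137.630°, rainbow angle = 42.370°.
Angular width = |40.505° − 42.370°| = 1.865°.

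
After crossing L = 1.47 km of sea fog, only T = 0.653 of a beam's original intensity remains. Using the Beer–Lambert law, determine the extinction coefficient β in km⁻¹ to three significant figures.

Beer–Lambert: T = exp(−βL) ⇒ β = −ln(T)/L = −ln(0.653)/1.47 = 0.4262/1.47 = 0.2899 km⁻¹.

0.290 km⁻¹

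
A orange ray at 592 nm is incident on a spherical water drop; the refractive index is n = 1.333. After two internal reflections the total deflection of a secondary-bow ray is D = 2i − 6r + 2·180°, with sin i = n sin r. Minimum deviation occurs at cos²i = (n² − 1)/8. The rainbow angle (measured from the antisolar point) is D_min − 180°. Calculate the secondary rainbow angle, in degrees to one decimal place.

50.9°

cos²i = (1.77689 − 1)/8 = 0.09711; i = arccos(0.31163) = 71.843°.
sin r = sin 71.843°/1.333 = 0.71283; r = 45.466°.
D_min = 2·71.843° − 6·45.466° + 360° = 230.891°.
Rainbow angle = D_min − 180° = 50.891°.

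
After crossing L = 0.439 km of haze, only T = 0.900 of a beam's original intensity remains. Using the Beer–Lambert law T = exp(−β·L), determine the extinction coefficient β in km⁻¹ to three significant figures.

0.240 km⁻¹

Beer–Lambert: T = exp(−βL) ⇒ β = −ln(T)/L = −ln(0.900)/0.439 = 0.1054/0.439 = 0.24 km⁻¹.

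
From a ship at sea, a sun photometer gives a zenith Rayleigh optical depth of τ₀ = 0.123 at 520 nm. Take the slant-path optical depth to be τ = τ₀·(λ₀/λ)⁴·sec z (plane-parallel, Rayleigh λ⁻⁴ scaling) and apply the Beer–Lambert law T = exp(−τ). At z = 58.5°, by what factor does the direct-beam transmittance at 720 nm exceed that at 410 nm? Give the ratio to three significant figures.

Airmass: sec 58.5° = 1.9139.
τ(720 nm) = 0.123 × (520/720)⁴ × 1.9139 = 0.123 × 0.2721 × 1.9139 = 0.0640.
τ(410 nm) = 0.123 × (520/410)⁴ × 1.9139 = 0.123 × 2.5875 × 1.9139 = 0.6091.
T(720)/T(410) = exp(τ_B − τ_A) = exp(0.5451) = 1.7247.

1.72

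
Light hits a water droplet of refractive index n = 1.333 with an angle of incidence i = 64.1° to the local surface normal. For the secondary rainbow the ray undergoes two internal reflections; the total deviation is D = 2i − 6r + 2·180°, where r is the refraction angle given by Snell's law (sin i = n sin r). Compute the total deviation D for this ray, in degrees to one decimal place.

sin r = sin 64.1° / 1.333 = 0.8996/1.333 = 0.6748; r = 42.44°.
D = 2·64.1° − 6·42.44° + 2·180° = 128.20° − 254.65° + 360° = 233.55°.

233.6°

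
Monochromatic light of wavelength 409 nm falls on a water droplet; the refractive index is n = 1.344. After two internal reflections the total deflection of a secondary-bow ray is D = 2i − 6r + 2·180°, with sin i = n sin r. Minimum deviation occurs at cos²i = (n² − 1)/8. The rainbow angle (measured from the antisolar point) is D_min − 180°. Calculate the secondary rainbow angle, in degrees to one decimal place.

cos²i = (1.80634 − 1)/8 = 0.10079; i = arccos(0.31748) = 71.490°.
sin r = sin 71.490°/1.344 = 0.70555; r = 44.874°.
D_min = 2·71.490° − 6·44.874° + 360° = 233.733°.
Rainbow angle = D_min − 180° = 53.733°.

53.7°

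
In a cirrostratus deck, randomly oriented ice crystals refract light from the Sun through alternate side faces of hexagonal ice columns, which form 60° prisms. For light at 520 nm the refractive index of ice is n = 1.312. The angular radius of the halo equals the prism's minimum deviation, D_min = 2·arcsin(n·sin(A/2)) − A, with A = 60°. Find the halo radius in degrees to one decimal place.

n·sin(A/2) = 1.312 × sin 30° = 1.312 × 0.5000 = 0.6560.
D_min = 2·arcsin(0.6560) − 60° = 2 × 40.996° − 60° = 21.991°.

22.0°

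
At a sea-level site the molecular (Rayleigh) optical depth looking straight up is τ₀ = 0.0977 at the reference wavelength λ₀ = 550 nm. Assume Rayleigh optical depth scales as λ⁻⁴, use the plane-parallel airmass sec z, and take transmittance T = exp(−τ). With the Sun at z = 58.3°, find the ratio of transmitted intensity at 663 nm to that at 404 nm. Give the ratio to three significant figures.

Airmass: sec 58.3° = 1.9031.
τ(663 nm) = 0.0977 × (550/663)⁴ × 1.9031 = 0.0977 × 0.4736 × 1.9031 = 0.0881.
τ(404 nm) = 0.0977 × (550/404)⁴ × 1.9031 = 0.0977 × 3.4350 × 1.9031 = 0.6387.
T(663)/T(404) = exp(τ_B − τ_A) = exp(0.5506) = 1.7343.

1.73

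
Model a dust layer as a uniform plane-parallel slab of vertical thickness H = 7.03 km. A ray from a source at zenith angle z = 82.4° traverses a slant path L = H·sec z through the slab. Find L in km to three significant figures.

53.2 km

sec z = 1/cos 82.4° = 7.5611.
L = 7.03 × 7.5611 = 53.154 km.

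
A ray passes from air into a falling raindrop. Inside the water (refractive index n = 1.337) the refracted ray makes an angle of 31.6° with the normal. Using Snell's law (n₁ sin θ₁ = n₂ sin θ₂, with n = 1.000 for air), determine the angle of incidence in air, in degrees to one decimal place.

44.5°

Snell: sin θ_i = n · sin θ_r = 1.337 × sin 31.6° = 1.337 × 0.5240 = 0.7006.
θ_i = arcsin(0.7006) = 44.47°.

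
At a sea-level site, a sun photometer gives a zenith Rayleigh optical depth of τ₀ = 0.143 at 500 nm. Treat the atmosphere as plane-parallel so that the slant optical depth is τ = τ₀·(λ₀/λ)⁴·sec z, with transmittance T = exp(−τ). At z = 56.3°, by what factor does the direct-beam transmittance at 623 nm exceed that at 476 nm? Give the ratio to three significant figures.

Airmass: sec 56.3° = 1.8023.
τ(623 nm) = 0.143 × (500/623)⁴ × 1.8023 = 0.143 × 0.4149 × 1.8023 = 0.1069.
τ(476 nm) = 0.143 × (500/476)⁴ × 1.8023 = 0.143 × 1.2175 × 1.8023 = 0.3138.
T(623)/T(476) = exp(τ_B − τ_A) = exp(0.2068) = 1.2298.

1.23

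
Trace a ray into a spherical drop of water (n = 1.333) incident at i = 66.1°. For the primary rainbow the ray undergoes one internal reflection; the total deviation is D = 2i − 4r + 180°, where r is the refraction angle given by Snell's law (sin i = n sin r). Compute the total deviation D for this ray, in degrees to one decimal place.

139.0°

sin r = sin 66.1° / 1.333 = 0.9143/1.333 = 0.6859; r = 43.30°.
D = 2·66.1° − 4·43.30° + 180° = 132.20° − 173.21° + 180° = 138.99°.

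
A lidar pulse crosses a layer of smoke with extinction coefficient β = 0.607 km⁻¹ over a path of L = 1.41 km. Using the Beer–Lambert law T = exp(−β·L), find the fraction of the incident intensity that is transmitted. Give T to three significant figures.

0.425

τ = β·L = 0.607 × 1.41 = 0.8559.
T = exp(−0.8559) = 0.4249.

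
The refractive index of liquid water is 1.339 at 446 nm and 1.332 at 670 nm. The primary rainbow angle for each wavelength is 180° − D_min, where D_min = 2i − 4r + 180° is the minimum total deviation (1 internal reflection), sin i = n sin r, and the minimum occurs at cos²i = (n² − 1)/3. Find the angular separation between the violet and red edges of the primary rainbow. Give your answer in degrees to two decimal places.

1.01°

At 446 nm (n = 1.339): cos²i = 0.26431 → i = 59.062°, r = 39.834°, D_min = 138.786°, rainbow angle = 41.214°.
At 670 nm (n = 1.332): cos²i = 0.25807 → i = 59.469°, r = 40.290°, D_min = 137.776°, rainbow angle = 42.224°.
Angular width = |41.214° − 42.224°| = 1.010°.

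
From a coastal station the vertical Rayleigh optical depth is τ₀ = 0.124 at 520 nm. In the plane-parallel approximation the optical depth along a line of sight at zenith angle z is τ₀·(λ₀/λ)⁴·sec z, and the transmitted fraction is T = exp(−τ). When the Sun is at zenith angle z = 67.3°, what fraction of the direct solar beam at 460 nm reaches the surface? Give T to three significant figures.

0.592

sec 67.3° = 2.5913.
τ = 0.124 × (520/460)⁴ × 2.5913 = 0.124 × 1.6330 × 2.5913 = 0.5247.
T = exp(−0.5247) = 0.5917.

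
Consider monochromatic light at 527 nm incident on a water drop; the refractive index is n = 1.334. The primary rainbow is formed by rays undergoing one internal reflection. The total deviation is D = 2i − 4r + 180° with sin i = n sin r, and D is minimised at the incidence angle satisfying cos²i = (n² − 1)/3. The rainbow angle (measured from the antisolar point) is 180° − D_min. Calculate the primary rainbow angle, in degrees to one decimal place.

cos²i = (1.77956 − 1)/3 = 0.25985; i = arccos(0.50976) = 59.352°.
sin r = sin 59.352°/1.334 = 0.64492; r = 40.159°.
D_min = 2·59.352° − 4·40.159° + 180° = 138.067°.
Rainbow angle = 180° − D_min = 41.933°.

41.9°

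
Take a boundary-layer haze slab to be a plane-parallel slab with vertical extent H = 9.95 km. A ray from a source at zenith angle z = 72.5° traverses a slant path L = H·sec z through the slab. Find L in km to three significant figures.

sec z = 1/cos 72.5° = 3.3255.
L = 9.95 × 3.3255 = 33.089 km.

33.1 km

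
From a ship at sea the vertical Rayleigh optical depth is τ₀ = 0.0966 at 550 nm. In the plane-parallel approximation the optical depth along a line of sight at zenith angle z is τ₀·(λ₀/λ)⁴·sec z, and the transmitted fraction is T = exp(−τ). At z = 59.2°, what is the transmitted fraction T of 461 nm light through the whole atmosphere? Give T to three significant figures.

sec 59.2° = 1.9530.
τ = 0.0966 × (550/461)⁴ × 1.9530 = 0.0966 × 2.0260 × 1.9530 = 0.3822.
T = exp(−0.3822) = 0.6823.

0.682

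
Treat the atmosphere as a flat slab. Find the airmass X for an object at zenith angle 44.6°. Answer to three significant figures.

1.40

X = sec z = 1/cos 44.6° = 1/0.7120 = 1.4044.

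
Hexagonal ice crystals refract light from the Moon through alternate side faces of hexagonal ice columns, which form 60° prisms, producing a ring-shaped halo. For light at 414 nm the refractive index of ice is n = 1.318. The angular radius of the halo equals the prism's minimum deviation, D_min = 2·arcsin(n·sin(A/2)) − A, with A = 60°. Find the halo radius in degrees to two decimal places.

n·sin(A/2) = 1.318 × sin 30° = 1.318 × 0.5000 = 0.6590.
D_min = 2·arcsin(0.6590) − 60° = 2 × 41.224° − 60° = 22.447°.

22.45°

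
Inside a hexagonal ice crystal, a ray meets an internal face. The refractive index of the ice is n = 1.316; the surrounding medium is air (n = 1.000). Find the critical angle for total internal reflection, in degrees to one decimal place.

49.5°

sin θ_c = n_air / n = 1.000 / 1.316 = 0.7599.
θ_c = arcsin(0.7599) = 49.45°.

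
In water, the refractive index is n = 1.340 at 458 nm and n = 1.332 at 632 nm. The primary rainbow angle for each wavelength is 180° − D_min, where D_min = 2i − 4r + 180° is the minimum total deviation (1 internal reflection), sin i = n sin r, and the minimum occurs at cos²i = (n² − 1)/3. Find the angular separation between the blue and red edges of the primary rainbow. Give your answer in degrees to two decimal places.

At 458 nm (n = 1.340): cos²i = 0.26520 → i = 59.004°, r = 39.770°, D_min = 138.929°, rainbow angle = 41.071°.
At 632 nm (n = 1.332): cos²i = 0.25807 → i = 59.469°, r = 40.290°, D_min = 137.776°, rainbow angle = 42.224°.
Angular width = |41.071° − 42.224°| = 1.153°.

1.15°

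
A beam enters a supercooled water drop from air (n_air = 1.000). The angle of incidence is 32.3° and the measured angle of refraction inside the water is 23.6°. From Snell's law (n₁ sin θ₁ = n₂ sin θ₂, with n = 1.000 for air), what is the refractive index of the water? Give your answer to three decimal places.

n = sin θ_i / sin θ_r = sin 32.3° / sin 23.6° = 0.5344 / 0.4003 = 1.3347.

1.335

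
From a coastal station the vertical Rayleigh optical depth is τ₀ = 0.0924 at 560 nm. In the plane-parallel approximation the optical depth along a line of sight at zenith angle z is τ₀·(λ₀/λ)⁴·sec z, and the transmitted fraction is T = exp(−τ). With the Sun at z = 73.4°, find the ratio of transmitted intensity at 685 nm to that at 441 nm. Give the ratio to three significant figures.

2.01

Airmass: sec 73.4° = 3.5003.
τ(685 nm) = 0.0924 × (560/685)⁴ × 3.5003 = 0.0924 × 0.4467 × 3.5003 = 0.1445.
τ(441 nm) = 0.0924 × (560/441)⁴ × 3.5003 = 0.0924 × 2.6001 × 3.5003 = 0.8410.
T(685)/T(441) = exp(τ_B − τ_A) = exp(0.6965) = 2.0067.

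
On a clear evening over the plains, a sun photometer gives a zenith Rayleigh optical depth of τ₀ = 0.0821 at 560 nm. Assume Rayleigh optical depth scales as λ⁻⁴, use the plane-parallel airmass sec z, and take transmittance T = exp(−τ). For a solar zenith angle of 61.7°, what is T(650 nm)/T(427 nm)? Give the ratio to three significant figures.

1.52

Airmass: sec 61.7° = 2.1093.
τ(650 nm) = 0.0821 × (560/650)⁴ × 2.1093 = 0.0821 × 0.5509 × 2.1093 = 0.0954.
τ(427 nm) = 0.0821 × (560/427)⁴ × 2.1093 = 0.0821 × 2.9583 × 2.1093 = 0.5123.
T(650)/T(427) = exp(τ_B − τ_A) = exp(0.4169) = 1.5172.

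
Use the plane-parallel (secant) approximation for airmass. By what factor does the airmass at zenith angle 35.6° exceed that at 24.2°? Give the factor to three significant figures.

1.12

X(35.6°)/X(24.2°) = sec 35.6° / sec 24.2° = cos 24.2° / cos 35.6° = 0.9121/0.8131 = 1.1218.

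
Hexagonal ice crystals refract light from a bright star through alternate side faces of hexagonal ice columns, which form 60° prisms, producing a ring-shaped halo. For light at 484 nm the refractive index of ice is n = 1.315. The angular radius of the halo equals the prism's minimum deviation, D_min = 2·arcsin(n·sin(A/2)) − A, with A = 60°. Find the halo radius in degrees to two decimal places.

n·sin(A/2) = 1.315 × sin 30° = 1.315 × 0.5000 = 0.6575.
D_min = 2·arcsin(0.6575) − 60° = 2 × 41.109° − 60° = 22.219°.

22.22°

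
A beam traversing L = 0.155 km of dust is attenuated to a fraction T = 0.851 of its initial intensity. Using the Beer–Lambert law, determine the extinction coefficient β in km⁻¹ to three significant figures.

Beer–Lambert: T = exp(−βL) ⇒ β = −ln(T)/L = −ln(0.851)/0.155 = 0.1613/0.155 = 1.041 km⁻¹.

1.04 km⁻¹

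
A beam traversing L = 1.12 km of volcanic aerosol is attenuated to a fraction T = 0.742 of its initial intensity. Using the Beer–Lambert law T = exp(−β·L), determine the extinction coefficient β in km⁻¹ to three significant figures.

0.266 km⁻¹

Beer–Lambert: T = exp(−βL) ⇒ β = −ln(T)/L = −ln(0.742)/1.12 = 0.2984/1.12 = 0.2664 km⁻¹.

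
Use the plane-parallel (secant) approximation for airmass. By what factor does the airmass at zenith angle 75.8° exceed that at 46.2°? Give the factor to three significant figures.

2.82

X(75.8°)/X(46.2°) = sec 75.8° / sec 46.2° = cos 46.2° / cos 75.8° = 0.6921/0.2453 = 2.8215.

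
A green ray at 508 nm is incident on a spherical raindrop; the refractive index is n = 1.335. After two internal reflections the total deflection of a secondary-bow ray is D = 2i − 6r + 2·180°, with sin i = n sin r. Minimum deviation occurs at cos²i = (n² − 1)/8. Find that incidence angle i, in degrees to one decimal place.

71.8°

cos²i = (1.335² − 1)/8 = (1.78222 − 1)/8 = 0.09778.
cos i = 0.31269, so i = 71.778°.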